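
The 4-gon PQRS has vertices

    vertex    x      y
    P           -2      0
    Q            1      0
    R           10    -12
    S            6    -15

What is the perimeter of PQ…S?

40

|PQ| = √((3)² + (0)²) = √9 = 3
|QR| = √((9)² + (-12)²) = √225 = 15
|RS| = √((-4)² + (-3)²) = √25 = 5
|SP| = √((-8)² + (15)²) = √289 = 17
Perimeter = 3 + 15 + 5 + 17 = 40.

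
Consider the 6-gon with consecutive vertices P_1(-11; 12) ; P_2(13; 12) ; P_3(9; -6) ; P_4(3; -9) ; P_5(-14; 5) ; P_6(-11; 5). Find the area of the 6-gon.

Apply the shoelace (surveyor's) formula: 2A = Σ (x_i·y_{i+1} − x_{i+1}·y_i), indices taken mod 6.
Cross-terms: -288, -186, -63, -111, -15, -77  ⇒  Σ = -740
Area = |Σ|/2 = 370.

370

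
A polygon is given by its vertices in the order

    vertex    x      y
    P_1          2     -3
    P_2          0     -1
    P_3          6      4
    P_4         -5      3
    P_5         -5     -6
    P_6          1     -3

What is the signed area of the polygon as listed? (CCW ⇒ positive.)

Apply Gauss's area formula: 2A = Σ (x_i·y_{i+1} − x_{i+1}·y_i), indices taken mod 6.
P_1→P_2: (2)(-1) − (0)(-3) = -2
P_2→P_3: (0)(4) − (6)(-1) = 6
P_3→P_4: (6)(3) − (-5)(4) = 38
P_4→P_5: (-5)(-6) − (-5)(3) = 45
P_5→P_6: (-5)(-3) − (1)(-6) = 21
P_6→P_1: (1)(-3) − (2)(-3) = 3
Σ = 111
Signed area = Σ/2 = 55.5 (positive ⇒ counter-clockwise traversal).

55.5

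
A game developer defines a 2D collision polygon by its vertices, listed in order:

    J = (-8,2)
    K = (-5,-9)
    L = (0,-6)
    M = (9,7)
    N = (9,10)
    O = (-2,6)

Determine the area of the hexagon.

155.5

Σ = (82) + (30) + (54) + (27) + (74) + (44) = 311
Area = |Σ|/2 = 155.5.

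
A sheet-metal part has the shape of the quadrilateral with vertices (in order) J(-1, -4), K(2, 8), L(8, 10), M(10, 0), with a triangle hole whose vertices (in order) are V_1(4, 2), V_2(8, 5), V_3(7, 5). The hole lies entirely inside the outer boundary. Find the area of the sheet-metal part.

90.5

Outer boundary:
Apply the surveyor's formula: 2A = Σ (x_i·y_{i+1} − x_{i+1}·y_i), indices taken mod 4.
Σ = (0) + (-44) + (-100) + (-40) = -184
Area = |Σ|/2 = 92.
Hole:
Σ = (4) + (5) + (-6) = 3
Area = |Σ|/2 = 1.5.
Net area = 92 − 1.5 = 90.5.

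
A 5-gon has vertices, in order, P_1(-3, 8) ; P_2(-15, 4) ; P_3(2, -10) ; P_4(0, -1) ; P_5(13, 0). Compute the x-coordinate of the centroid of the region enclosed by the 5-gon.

-517/219

Apply Gauss's area formula. First the cross-terms c_i = x_i·y_{i+1} − x_{i+1}·y_i:
  108, 142, -2, 13, 104  ⇒  2A = 365, A = 182.5.
Then Σ (x_i + x_{i+1})·c_i = -2585, so x̄ = -2585 / (6·182.5) = -517/219.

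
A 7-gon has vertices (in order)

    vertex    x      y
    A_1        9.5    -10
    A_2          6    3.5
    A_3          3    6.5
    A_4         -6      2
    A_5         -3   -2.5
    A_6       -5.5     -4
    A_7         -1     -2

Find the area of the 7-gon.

Cross-terms: 93.25, 28.5, 45, 21, -1.75, 7, 29  ⇒  Σ = 222
Area = |Σ|/2 = 111.

111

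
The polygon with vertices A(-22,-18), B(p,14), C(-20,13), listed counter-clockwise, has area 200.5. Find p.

-7

The doubled signed area Σ (x_i y_{i+1} − x_{i+1} y_i) is linear in p.
With p=0 it equals 618; the coefficient of p is 31 (from the two edges through B).
So 31·p + 618 = 2·200.5 = 401 ⇒ p = -7.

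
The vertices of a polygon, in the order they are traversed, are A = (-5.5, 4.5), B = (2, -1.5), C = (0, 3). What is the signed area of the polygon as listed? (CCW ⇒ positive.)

Apply the shoelace formula: 2A = Σ (x_i·y_{i+1} − x_{i+1}·y_i), indices taken mod 3.
Cross-terms: -0.75, 6, 16.5  ⇒  Σ = 21.75
Signed area = Σ/2 = 10.875 (positive ⇒ counter-clockwise traversal).

10.875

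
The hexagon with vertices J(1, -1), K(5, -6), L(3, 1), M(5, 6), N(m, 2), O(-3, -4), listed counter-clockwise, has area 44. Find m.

-3

The doubled signed area Σ (x_i y_{i+1} − x_{i+1} y_i) is linear in m.
With m=0 it equals 58; the coefficient of m is -10 (from the two edges through N).
So -10·m + 58 = 2·44 = 88 ⇒ m = -3.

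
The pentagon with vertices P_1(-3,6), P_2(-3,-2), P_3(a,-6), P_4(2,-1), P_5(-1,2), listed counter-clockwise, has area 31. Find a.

5

Write out the shoelace sum; only the two edges meeting at P_3 involve a:
2·Area = [((-3)·(-6) − a·(-2)) + (a·(-1) − 2·(-6))] + 27
       = 1·a + 57 = 62
⇒ a = 5.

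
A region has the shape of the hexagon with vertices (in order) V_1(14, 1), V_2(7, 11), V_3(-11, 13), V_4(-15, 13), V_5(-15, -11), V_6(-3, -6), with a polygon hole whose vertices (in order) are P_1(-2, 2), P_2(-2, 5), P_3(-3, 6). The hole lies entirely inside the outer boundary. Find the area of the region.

Outer boundary:
Σ = (147) + (212) + (52) + (360) + (57) + (81) = 909
Area = |Σ|/2 = 454.5.
Hole:
Apply Gauss's area formula: 2A = Σ (x_i·y_{i+1} − x_{i+1}·y_i), indices taken mod 3.
Cross-terms: -6, 3, 6  ⇒  Σ = 3
Area = |Σ|/2 = 1.5.
Net area = 454.5 − 1.5 = 453.

453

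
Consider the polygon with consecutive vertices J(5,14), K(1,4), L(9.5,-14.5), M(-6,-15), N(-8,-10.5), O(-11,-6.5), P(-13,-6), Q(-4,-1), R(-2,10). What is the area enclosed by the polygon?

Σ = (6) + (-52.5) + (-229.5) + (-57) + (-63.5) + (-18.5) + (-11) + (-42) + (-78) = -546
Area = |Σ|/2 = 273.

273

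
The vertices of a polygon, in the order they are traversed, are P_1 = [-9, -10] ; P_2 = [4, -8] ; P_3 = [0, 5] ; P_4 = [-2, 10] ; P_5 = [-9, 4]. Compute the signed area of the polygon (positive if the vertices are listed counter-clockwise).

Apply Gauss's area formula: 2A = Σ (x_i·y_{i+1} − x_{i+1}·y_i), indices taken mod 5.
P_1→P_2: (-9)(-8) − (4)(-10) = 112
P_2→P_3: (4)(5) − (0)(-8) = 20
P_3→P_4: (0)(10) − (-2)(5) = 10
P_4→P_5: (-2)(4) − (-9)(10) = 82
P_5→P_1: (-9)(-10) − (-9)(4) = 126
Σ = 350
Signed area = Σ/2 = 175 (positive ⇒ counter-clockwise traversal).

175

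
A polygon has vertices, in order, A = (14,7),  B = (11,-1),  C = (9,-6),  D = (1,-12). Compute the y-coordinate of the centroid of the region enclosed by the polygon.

-814/225

Apply the surveyor's formula. First the cross-terms c_i = x_i·y_{i+1} − x_{i+1}·y_i:
  -91, -57, -102, 175  ⇒  2A = -75, A = -37.5.
Then Σ (y_i + y_{i+1})·c_i = 814, so ȳ = 814 / (6·(-37.5)) = -814/225.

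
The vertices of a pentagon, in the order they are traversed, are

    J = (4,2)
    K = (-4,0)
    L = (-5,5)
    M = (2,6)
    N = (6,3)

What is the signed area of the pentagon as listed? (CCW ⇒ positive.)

-41

Σ = (8) + (-20) + (-40) + (-30) + (0) = -82
Signed area = Σ/2 = -41 (negative ⇒ clockwise traversal).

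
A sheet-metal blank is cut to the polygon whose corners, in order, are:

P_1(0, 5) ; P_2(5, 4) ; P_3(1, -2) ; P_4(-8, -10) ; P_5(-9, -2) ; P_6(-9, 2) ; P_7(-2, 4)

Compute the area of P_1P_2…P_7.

108.5

Apply the shoelace formula: 2A = Σ (x_i·y_{i+1} − x_{i+1}·y_i), indices taken mod 7.
Σ = (-25) + (-14) + (-26) + (-74) + (-36) + (-32) + (-10) = -217
Area = |Σ|/2 = 108.5.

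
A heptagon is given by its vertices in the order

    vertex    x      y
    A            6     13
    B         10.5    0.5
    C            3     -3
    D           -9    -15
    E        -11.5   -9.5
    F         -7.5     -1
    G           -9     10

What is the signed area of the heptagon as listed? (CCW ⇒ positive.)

Apply the surveyor's formula: 2A = Σ (x_i·y_{i+1} − x_{i+1}·y_i), indices taken mod 7.
Cross-terms: -133.5, -33, -72, -87, -59.75, -84, -177  ⇒  Σ = -646.25
Signed area = Σ/2 = -323.125 (negative ⇒ clockwise traversal).

-323.125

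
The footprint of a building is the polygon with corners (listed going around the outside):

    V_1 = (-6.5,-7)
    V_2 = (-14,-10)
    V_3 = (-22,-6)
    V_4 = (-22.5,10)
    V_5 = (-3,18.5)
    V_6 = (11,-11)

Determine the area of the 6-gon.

Apply the shoelace formula: 2A = Σ (x_i·y_{i+1} − x_{i+1}·y_i), indices taken mod 6.
Σ = (-33) + (-136) + (-355) + (-386.25) + (-170.5) + (-148.5) = -1229.25
Area = |Σ|/2 = 614.625.

614.625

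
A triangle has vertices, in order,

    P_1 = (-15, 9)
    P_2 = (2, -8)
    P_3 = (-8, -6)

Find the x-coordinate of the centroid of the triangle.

-7

Apply Gauss's area formula. First the cross-terms c_i = x_i·y_{i+1} − x_{i+1}·y_i:
  102, -76, -162  ⇒  2A = -136, A = -68.
Then Σ (x_i + x_{i+1})·c_i = 2856, so x̄ = 2856 / (6·(-68)) = -7.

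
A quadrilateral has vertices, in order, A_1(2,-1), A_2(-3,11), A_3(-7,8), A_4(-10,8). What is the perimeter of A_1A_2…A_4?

|A_1A_2| = √((-5)² + (12)²) = √169 = 13
|A_2A_3| = √((-4)² + (-3)²) = √25 = 5
|A_3A_4| = √((-3)² + (0)²) = √9 = 3
|A_4A_1| = √((12)² + (-9)²) = √225 = 15
Perimeter = 13 + 5 + 3 + 15 = 36.

36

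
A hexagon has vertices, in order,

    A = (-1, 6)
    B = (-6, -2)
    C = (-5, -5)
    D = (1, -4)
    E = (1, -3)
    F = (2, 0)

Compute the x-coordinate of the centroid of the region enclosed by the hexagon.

Apply the shoelace formula. First the cross-terms c_i = x_i·y_{i+1} − x_{i+1}·y_i:
  38, 20, 25, 1, 6, 12  ⇒  2A = 102, A = 51.
Then Σ (x_i + x_{i+1})·c_i = -554, so x̄ = -554 / (6·51) = -277/153.

-277/153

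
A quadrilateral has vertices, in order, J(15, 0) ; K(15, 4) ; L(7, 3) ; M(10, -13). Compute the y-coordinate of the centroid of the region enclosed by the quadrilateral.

Apply the surveyor's formula. First the cross-terms c_i = x_i·y_{i+1} − x_{i+1}·y_i:
  60, 17, -121, 195  ⇒  2A = 151, A = 75.5.
Then Σ (y_i + y_{i+1})·c_i = -966, so ȳ = -966 / (6·75.5) = -322/151.

-322/151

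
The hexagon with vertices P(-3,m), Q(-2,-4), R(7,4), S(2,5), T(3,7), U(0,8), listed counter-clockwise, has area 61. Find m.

8

Write out the shoelace sum; only the two edges meeting at P involve m:
2·Area = [(0·m − (-3)·8) + ((-3)·(-4) − (-2)·m)] + 70
       = 2·m + 106 = 122
⇒ m = 8.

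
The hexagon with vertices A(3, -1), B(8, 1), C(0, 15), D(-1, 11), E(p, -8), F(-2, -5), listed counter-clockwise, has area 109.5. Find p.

-4

Write out the shoelace sum; only the two edges meeting at E involve p:
2·Area = [((-1)·(-8) − p·11) + (p·(-5) − (-2)·(-8))] + 163
       = -16·p + 155 = 219
⇒ p = -4.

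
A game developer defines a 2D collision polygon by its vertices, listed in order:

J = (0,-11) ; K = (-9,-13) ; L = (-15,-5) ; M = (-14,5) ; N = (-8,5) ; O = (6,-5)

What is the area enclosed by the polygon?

240

Apply the shoelace formula: 2A = Σ (x_i·y_{i+1} − x_{i+1}·y_i), indices taken mod 6.
Cross-terms: -99, -150, -145, -30, 10, -66  ⇒  Σ = -480
Area = |Σ|/2 = 240.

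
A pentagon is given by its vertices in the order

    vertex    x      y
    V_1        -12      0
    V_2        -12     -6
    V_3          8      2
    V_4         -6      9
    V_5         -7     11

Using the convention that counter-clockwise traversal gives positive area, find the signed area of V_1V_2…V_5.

Apply Gauss's area formula: 2A = Σ (x_i·y_{i+1} − x_{i+1}·y_i), indices taken mod 5.
V_1→V_2: (-12)(-6) − (-12)(0) = 72
V_2→V_3: (-12)(2) − (8)(-6) = 24
V_3→V_4: (8)(9) − (-6)(2) = 84
V_4→V_5: (-6)(11) − (-7)(9) = -3
V_5→V_1: (-7)(0) − (-12)(11) = 132
Σ = 309
Signed area = Σ/2 = 154.5 (positive ⇒ counter-clockwise traversal).

154.5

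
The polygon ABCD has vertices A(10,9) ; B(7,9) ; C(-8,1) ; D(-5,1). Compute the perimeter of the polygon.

|AB| = √((-3)² + (0)²) = √9 = 3
|BC| = √((-15)² + (-8)²) = √289 = 17
|CD| = √((3)² + (0)²) = √9 = 3
|DA| = √((15)² + (8)²) = √289 = 17
Perimeter = 3 + 17 + 3 + 17 = 40.

40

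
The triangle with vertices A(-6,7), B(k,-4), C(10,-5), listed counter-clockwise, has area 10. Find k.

7

The doubled signed area Σ (x_i y_{i+1} − x_{i+1} y_i) is linear in k.
With k=0 it equals 104; the coefficient of k is -12 (from the two edges through B).
So -12·k + 104 = 2·10 = 20 ⇒ k = 7.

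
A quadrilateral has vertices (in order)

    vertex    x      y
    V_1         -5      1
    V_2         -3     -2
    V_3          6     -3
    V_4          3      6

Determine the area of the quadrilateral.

56

Apply the shoelace formula: 2A = Σ (x_i·y_{i+1} − x_{i+1}·y_i), indices taken mod 4.
Cross-terms: 13, 21, 45, 33  ⇒  Σ = 112
Area = |Σ|/2 = 56.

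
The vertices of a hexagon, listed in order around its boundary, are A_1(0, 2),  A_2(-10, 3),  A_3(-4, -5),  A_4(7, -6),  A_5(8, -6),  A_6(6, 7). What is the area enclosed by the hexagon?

125.5

Cross-terms: 20, 62, 59, 6, 92, 12  ⇒  Σ = 251
Area = |Σ|/2 = 125.5.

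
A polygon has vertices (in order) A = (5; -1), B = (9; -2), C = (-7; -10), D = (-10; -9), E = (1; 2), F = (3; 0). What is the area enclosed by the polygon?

Σ = (-1) + (-104) + (-37) + (-11) + (-6) + (-3) = -162
Area = |Σ|/2 = 81.

81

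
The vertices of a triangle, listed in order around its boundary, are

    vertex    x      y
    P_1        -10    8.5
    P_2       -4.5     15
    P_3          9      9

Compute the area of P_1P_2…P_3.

Apply the shoelace formula: 2A = Σ (x_i·y_{i+1} − x_{i+1}·y_i), indices taken mod 3.
Cross-terms: -111.75, -175.5, 166.5  ⇒  Σ = -120.75
Area = |Σ|/2 = 60.375.

60.375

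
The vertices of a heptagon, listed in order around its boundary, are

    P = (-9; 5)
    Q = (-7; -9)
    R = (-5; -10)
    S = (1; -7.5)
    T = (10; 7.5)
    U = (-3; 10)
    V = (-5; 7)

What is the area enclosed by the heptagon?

230.25

Σ = (116) + (25) + (47.5) + (82.5) + (122.5) + (29) + (38) = 460.5
Area = |Σ|/2 = 230.25.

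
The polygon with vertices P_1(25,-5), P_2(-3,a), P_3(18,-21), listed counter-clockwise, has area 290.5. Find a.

14

Write out the shoelace sum; only the two edges meeting at P_2 involve a:
2·Area = [(25·a − (-3)·(-5)) + ((-3)·(-21) − 18·a)] + 435
       = 7·a + 483 = 581
⇒ a = 14.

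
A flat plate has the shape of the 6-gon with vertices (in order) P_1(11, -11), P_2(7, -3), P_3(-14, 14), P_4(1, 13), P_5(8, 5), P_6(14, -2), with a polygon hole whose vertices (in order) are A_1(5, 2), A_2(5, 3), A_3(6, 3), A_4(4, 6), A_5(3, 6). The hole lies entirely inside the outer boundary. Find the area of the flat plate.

202.5

Outer boundary:
Apply Gauss's area formula: 2A = Σ (x_i·y_{i+1} − x_{i+1}·y_i), indices taken mod 6.
P_1→P_2: (11)(-3) − (7)(-11) = 44
P_2→P_3: (7)(14) − (-14)(-3) = 56
P_3→P_4: (-14)(13) − (1)(14) = -196
P_4→P_5: (1)(5) − (8)(13) = -99
P_5→P_6: (8)(-2) − (14)(5) = -86
P_6→P_1: (14)(-11) − (11)(-2) = -132
Σ = -413
Area = |Σ|/2 = 206.5.
Hole:
Cross-terms: 5, -3, 24, 6, -24  ⇒  Σ = 8
Area = |Σ|/2 = 4.
Net area = 206.5 − 4 = 202.5.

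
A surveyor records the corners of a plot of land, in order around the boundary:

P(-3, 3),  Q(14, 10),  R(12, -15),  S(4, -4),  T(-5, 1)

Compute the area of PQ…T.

209

Apply the shoelace (surveyor's) formula: 2A = Σ (x_i·y_{i+1} − x_{i+1}·y_i), indices taken mod 5.
Cross-terms: -72, -330, 12, -16, -12  ⇒  Σ = -418
Area = |Σ|/2 = 209.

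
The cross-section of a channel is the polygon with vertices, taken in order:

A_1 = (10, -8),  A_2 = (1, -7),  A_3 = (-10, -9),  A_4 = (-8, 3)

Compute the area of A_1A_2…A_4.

Apply the surveyor's formula: 2A = Σ (x_i·y_{i+1} − x_{i+1}·y_i), indices taken mod 4.
Cross-terms: -62, -79, -102, 34  ⇒  Σ = -209
Area = |Σ|/2 = 104.5.

104.5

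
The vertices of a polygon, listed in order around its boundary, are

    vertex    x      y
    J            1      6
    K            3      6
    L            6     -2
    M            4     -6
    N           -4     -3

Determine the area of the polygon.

Apply the shoelace (surveyor's) formula: 2A = Σ (x_i·y_{i+1} − x_{i+1}·y_i), indices taken mod 5.
Σ = (-12) + (-42) + (-28) + (-36) + (-21) = -139
Area = |Σ|/2 = 69.5.

69.5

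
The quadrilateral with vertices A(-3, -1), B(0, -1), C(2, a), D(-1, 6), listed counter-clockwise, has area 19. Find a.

The doubled signed area Σ (x_i y_{i+1} − x_{i+1} y_i) is linear in a.
With a=0 it equals 36; the coefficient of a is 1 (from the two edges through C).
So 1·a + 36 = 2·19 = 38 ⇒ a = 2.

2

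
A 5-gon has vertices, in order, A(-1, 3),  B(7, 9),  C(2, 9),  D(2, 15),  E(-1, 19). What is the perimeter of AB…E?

42

|AB| = √((8)² + (6)²) = √100 = 10
|BC| = √((-5)² + (0)²) = √25 = 5
|CD| = √((0)² + (6)²) = √36 = 6
|DE| = √((-3)² + (4)²) = √25 = 5
|EA| = √((0)² + (-16)²) = √256 = 16
Perimeter = 10 + 5 + 6 + 5 + 16 = 42.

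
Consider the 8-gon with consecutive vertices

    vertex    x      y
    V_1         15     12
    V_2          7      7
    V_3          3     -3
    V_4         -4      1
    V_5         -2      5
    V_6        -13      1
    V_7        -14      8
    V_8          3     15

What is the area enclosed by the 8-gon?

249

Apply the shoelace formula: 2A = Σ (x_i·y_{i+1} − x_{i+1}·y_i), indices taken mod 8.
Σ = (21) + (-42) + (-9) + (-18) + (63) + (-90) + (-234) + (-189) = -498
Area = |Σ|/2 = 249.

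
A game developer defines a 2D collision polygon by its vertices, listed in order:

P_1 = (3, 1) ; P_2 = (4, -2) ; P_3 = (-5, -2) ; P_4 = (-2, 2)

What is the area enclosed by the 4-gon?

25

Cross-terms: -10, -18, -14, -8  ⇒  Σ = -50
Area = |Σ|/2 = 25.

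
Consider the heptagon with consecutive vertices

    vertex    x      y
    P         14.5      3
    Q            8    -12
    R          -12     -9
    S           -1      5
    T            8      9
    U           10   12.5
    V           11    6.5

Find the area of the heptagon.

Apply the shoelace (surveyor's) formula: 2A = Σ (x_i·y_{i+1} − x_{i+1}·y_i), indices taken mod 7.
P→Q: (14.5)(-12) − (8)(3) = -198
Q→R: (8)(-9) − (-12)(-12) = -216
R→S: (-12)(5) − (-1)(-9) = -69
S→T: (-1)(9) − (8)(5) = -49
T→U: (8)(12.5) − (10)(9) = 10
U→V: (10)(6.5) − (11)(12.5) = -72.5
V→P: (11)(3) − (14.5)(6.5) = -61.25
Σ = -655.75
Area = |Σ|/2 = 327.875.

327.875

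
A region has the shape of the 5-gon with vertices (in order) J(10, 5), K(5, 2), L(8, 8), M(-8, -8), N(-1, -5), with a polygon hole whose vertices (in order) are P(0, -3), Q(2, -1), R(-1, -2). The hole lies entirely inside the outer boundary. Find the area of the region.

Outer boundary:
Cross-terms: -5, 24, 0, 32, 45  ⇒  Σ = 96
Area = |Σ|/2 = 48.
Hole:
Σ = (6) + (-5) + (3) = 4
Area = |Σ|/2 = 2.
Net area = 48 − 2 = 46.

46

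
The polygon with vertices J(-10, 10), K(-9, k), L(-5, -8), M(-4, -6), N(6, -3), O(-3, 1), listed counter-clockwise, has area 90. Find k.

The doubled signed area Σ (x_i y_{i+1} − x_{i+1} y_i) is linear in k.
With k=0 it equals 185; the coefficient of k is -5 (from the two edges through K).
So -5·k + 185 = 2·90 = 180 ⇒ k = 1.

1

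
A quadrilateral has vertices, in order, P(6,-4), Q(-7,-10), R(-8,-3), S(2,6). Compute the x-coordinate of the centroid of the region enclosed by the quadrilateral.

Apply the surveyor's formula. First the cross-terms c_i = x_i·y_{i+1} − x_{i+1}·y_i:
  -88, -59, -42, -44  ⇒  2A = -233, A = -116.5.
Then Σ (x_i + x_{i+1})·c_i = 873, so x̄ = 873 / (6·(-116.5)) = -291/233.

-291/233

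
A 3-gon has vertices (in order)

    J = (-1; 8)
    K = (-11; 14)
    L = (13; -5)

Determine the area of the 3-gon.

23

Apply Gauss's area formula: 2A = Σ (x_i·y_{i+1} − x_{i+1}·y_i), indices taken mod 3.
J→K: (-1)(14) − (-11)(8) = 74
K→L: (-11)(-5) − (13)(14) = -127
L→J: (13)(8) − (-1)(-5) = 99
Σ = 46
Area = |Σ|/2 = 23.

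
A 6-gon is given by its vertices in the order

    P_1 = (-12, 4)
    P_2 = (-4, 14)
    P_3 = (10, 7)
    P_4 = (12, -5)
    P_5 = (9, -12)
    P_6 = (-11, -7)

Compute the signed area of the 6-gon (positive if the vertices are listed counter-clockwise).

Σ = (-152) + (-168) + (-134) + (-99) + (-195) + (-128) = -876
Signed area = Σ/2 = -438 (negative ⇒ clockwise traversal).

-438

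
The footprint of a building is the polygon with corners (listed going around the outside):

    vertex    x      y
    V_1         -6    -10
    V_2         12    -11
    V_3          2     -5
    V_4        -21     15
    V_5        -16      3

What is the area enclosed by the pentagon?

Apply Gauss's area formula: 2A = Σ (x_i·y_{i+1} − x_{i+1}·y_i), indices taken mod 5.
Σ = (186) + (-38) + (-75) + (177) + (178) = 428
Area = |Σ|/2 = 214.

214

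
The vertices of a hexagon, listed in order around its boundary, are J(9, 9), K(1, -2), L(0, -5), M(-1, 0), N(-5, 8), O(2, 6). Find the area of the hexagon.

63.5

Apply the surveyor's formula: 2A = Σ (x_i·y_{i+1} − x_{i+1}·y_i), indices taken mod 6.
J→K: (9)(-2) − (1)(9) = -27
K→L: (1)(-5) − (0)(-2) = -5
L→M: (0)(0) − (-1)(-5) = -5
M→N: (-1)(8) − (-5)(0) = -8
N→O: (-5)(6) − (2)(8) = -46
O→J: (2)(9) − (9)(6) = -36
Σ = -127
Area = |Σ|/2 = 63.5.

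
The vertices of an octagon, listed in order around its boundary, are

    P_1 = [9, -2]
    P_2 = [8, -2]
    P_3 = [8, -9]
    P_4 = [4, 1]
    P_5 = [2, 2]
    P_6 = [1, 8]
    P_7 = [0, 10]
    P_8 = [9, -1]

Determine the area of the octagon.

Apply the surveyor's formula: 2A = Σ (x_i·y_{i+1} − x_{i+1}·y_i), indices taken mod 8.
P_1→P_2: (9)(-2) − (8)(-2) = -2
P_2→P_3: (8)(-9) − (8)(-2) = -56
P_3→P_4: (8)(1) − (4)(-9) = 44
P_4→P_5: (4)(2) − (2)(1) = 6
P_5→P_6: (2)(8) − (1)(2) = 14
P_6→P_7: (1)(10) − (0)(8) = 10
P_7→P_8: (0)(-1) − (9)(10) = -90
P_8→P_1: (9)(-2) − (9)(-1) = -9
Σ = -83
Area = |Σ|/2 = 41.5.

41.5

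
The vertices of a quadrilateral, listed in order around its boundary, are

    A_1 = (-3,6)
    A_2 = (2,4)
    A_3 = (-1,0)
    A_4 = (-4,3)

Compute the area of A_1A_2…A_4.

A_1→A_2: (-3)(4) − (2)(6) = -24
A_2→A_3: (2)(0) − (-1)(4) = 4
A_3→A_4: (-1)(3) − (-4)(0) = -3
A_4→A_1: (-4)(6) − (-3)(3) = -15
Σ = -38
Area = |Σ|/2 = 19.

19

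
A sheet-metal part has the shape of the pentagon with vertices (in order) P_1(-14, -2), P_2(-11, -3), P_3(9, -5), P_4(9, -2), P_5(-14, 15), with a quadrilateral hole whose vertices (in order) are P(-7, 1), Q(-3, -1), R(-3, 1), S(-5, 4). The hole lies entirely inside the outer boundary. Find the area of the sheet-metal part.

227

Outer boundary:
Apply the shoelace formula: 2A = Σ (x_i·y_{i+1} − x_{i+1}·y_i), indices taken mod 5.
Cross-terms: 20, 82, 27, 107, 238  ⇒  Σ = 474
Area = |Σ|/2 = 237.
Hole:
Apply the surveyor's formula: 2A = Σ (x_i·y_{i+1} − x_{i+1}·y_i), indices taken mod 4.
Σ = (10) + (-6) + (-7) + (23) = 20
Area = |Σ|/2 = 10.
Net area = 237 − 10 = 227.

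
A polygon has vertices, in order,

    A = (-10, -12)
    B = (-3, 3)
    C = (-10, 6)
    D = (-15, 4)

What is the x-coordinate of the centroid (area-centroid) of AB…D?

-28/3

Apply the shoelace (surveyor's) formula. First the cross-terms c_i = x_i·y_{i+1} − x_{i+1}·y_i:
  -66, 12, 50, 220  ⇒  2A = 216, A = 108.
Then Σ (x_i + x_{i+1})·c_i = -6048, so x̄ = -6048 / (6·108) = -28/3.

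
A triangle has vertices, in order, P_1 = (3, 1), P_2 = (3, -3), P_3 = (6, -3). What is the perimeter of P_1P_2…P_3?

12

|P_1P_2| = √((0)² + (-4)²) = √16 = 4
|P_2P_3| = √((3)² + (0)²) = √9 = 3
|P_3P_1| = √((-3)² + (4)²) = √25 = 5
Perimeter = 4 + 3 + 5 = 12.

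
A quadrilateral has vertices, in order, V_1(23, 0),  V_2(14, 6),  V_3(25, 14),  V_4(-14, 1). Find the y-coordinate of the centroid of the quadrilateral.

Apply Gauss's area formula. First the cross-terms c_i = x_i·y_{i+1} − x_{i+1}·y_i:
  138, 46, 221, -23  ⇒  2A = 382, A = 191.
Then Σ (y_i + y_{i+1})·c_i = 5040, so ȳ = 5040 / (6·191) = 840/191.

840/191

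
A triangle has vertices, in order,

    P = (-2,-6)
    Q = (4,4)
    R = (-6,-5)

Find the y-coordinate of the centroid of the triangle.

Apply Gauss's area formula. First the cross-terms c_i = x_i·y_{i+1} − x_{i+1}·y_i:
  16, 4, 26  ⇒  2A = 46, A = 23.
Then Σ (y_i + y_{i+1})·c_i = -322, so ȳ = -322 / (6·23) = -7/3.

-7/3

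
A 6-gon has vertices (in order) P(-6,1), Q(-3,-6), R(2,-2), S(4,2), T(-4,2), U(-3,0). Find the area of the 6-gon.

44

Apply Gauss's area formula: 2A = Σ (x_i·y_{i+1} − x_{i+1}·y_i), indices taken mod 6.
P→Q: (-6)(-6) − (-3)(1) = 39
Q→R: (-3)(-2) − (2)(-6) = 18
R→S: (2)(2) − (4)(-2) = 12
S→T: (4)(2) − (-4)(2) = 16
T→U: (-4)(0) − (-3)(2) = 6
U→P: (-3)(1) − (-6)(0) = -3
Σ = 88
Area = |Σ|/2 = 44.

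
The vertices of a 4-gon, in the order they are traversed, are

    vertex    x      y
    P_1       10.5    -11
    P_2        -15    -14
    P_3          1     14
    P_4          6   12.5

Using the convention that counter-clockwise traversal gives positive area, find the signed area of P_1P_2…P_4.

-388.375

Apply the surveyor's formula: 2A = Σ (x_i·y_{i+1} − x_{i+1}·y_i), indices taken mod 4.
P_1→P_2: (10.5)(-14) − (-15)(-11) = -312
P_2→P_3: (-15)(14) − (1)(-14) = -196
P_3→P_4: (1)(12.5) − (6)(14) = -71.5
P_4→P_1: (6)(-11) − (10.5)(12.5) = -197.25
Σ = -776.75
Signed area = Σ/2 = -388.375 (negative ⇒ clockwise traversal).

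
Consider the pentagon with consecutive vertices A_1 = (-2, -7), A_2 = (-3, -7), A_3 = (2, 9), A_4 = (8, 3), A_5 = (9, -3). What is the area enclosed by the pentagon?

Apply the surveyor's formula: 2A = Σ (x_i·y_{i+1} − x_{i+1}·y_i), indices taken mod 5.
Cross-terms: -7, -13, -66, -51, -69  ⇒  Σ = -206
Area = |Σ|/2 = 103.

103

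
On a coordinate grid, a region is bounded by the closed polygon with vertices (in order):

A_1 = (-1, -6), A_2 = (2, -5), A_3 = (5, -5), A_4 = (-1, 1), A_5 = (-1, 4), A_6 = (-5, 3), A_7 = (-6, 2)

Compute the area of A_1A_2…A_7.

Apply the surveyor's formula: 2A = Σ (x_i·y_{i+1} − x_{i+1}·y_i), indices taken mod 7.
Σ = (17) + (15) + (0) + (-3) + (17) + (8) + (38) = 92
Area = |Σ|/2 = 46.

46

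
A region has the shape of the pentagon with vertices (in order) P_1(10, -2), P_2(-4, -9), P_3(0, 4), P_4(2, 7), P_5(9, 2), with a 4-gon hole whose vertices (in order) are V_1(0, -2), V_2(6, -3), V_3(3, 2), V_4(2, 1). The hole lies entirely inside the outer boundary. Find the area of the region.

95.5

Outer boundary:
Apply the shoelace (surveyor's) formula: 2A = Σ (x_i·y_{i+1} − x_{i+1}·y_i), indices taken mod 5.
P_1→P_2: (10)(-9) − (-4)(-2) = -98
P_2→P_3: (-4)(4) − (0)(-9) = -16
P_3→P_4: (0)(7) − (2)(4) = -8
P_4→P_5: (2)(2) − (9)(7) = -59
P_5→P_1: (9)(-2) − (10)(2) = -38
Σ = -219
Area = |Σ|/2 = 109.5.
Hole:
Σ = (12) + (21) + (-1) + (-4) = 28
Area = |Σ|/2 = 14.
Net area = 109.5 − 14 = 95.5.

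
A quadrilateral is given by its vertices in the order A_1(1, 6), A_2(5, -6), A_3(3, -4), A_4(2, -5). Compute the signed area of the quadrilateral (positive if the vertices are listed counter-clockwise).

-14

Σ = (-36) + (-2) + (-7) + (17) = -28
Signed area = Σ/2 = -14 (negative ⇒ clockwise traversal).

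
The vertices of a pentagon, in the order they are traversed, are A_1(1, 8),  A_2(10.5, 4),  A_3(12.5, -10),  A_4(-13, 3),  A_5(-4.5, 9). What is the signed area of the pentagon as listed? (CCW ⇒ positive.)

-238

A_1→A_2: (1)(4) − (10.5)(8) = -80
A_2→A_3: (10.5)(-10) − (12.5)(4) = -155
A_3→A_4: (12.5)(3) − (-13)(-10) = -92.5
A_4→A_5: (-13)(9) − (-4.5)(3) = -103.5
A_5→A_1: (-4.5)(8) − (1)(9) = -45
Σ = -476
Signed area = Σ/2 = -238 (negative ⇒ clockwise traversal).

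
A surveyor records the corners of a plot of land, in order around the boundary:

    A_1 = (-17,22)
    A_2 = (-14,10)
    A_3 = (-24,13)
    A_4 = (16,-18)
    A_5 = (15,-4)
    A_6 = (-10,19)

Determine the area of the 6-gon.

Apply Gauss's area formula: 2A = Σ (x_i·y_{i+1} − x_{i+1}·y_i), indices taken mod 6.
Cross-terms: 138, 58, 224, 206, 245, 103  ⇒  Σ = 974
Area = |Σ|/2 = 487.

487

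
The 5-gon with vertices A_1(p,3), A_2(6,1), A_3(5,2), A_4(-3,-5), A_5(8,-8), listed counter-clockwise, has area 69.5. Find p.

The doubled signed area Σ (x_i y_{i+1} − x_{i+1} y_i) is linear in p.
With p=0 it equals 58; the coefficient of p is 9 (from the two edges through A_1).
So 9·p + 58 = 2·69.5 = 139 ⇒ p = 9.

9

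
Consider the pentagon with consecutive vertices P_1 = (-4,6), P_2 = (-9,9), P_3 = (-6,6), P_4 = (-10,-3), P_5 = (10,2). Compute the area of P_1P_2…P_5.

87

Apply the surveyor's formula: 2A = Σ (x_i·y_{i+1} − x_{i+1}·y_i), indices taken mod 5.
Cross-terms: 18, 0, 78, 10, 68  ⇒  Σ = 174
Area = |Σ|/2 = 87.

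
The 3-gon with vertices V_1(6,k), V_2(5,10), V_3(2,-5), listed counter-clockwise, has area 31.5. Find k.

Write out the shoelace sum; only the two edges meeting at V_1 involve k:
2·Area = [(2·k − 6·(-5)) + (6·10 − 5·k)] + -45
       = -3·k + 45 = 63
⇒ k = -6.

-6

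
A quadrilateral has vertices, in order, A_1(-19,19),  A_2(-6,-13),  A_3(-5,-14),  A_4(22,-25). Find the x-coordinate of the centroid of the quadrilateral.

Apply the surveyor's formula. First the cross-terms c_i = x_i·y_{i+1} − x_{i+1}·y_i:
  361, 19, 433, -57  ⇒  2A = 756, A = 378.
Then Σ (x_i + x_{i+1})·c_i = -2044, so x̄ = -2044 / (6·378) = -73/81.

-73/81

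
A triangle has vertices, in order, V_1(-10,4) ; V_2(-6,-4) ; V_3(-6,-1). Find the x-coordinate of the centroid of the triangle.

Apply Gauss's area formula. First the cross-terms c_i = x_i·y_{i+1} − x_{i+1}·y_i:
  64, -18, -34  ⇒  2A = 12, A = 6.
Then Σ (x_i + x_{i+1})·c_i = -264, so x̄ = -264 / (6·6) = -22/3.

-22/3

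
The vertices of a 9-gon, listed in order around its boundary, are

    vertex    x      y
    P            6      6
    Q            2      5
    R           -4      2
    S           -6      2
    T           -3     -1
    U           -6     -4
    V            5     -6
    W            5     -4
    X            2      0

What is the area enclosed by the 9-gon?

Apply the surveyor's formula: 2A = Σ (x_i·y_{i+1} − x_{i+1}·y_i), indices taken mod 9.
P→Q: (6)(5) − (2)(6) = 18
Q→R: (2)(2) − (-4)(5) = 24
R→S: (-4)(2) − (-6)(2) = 4
S→T: (-6)(-1) − (-3)(2) = 12
T→U: (-3)(-4) − (-6)(-1) = 6
U→V: (-6)(-6) − (5)(-4) = 56
V→W: (5)(-4) − (5)(-6) = 10
W→X: (5)(0) − (2)(-4) = 8
X→P: (2)(6) − (6)(0) = 12
Σ = 150
Area = |Σ|/2 = 75.

75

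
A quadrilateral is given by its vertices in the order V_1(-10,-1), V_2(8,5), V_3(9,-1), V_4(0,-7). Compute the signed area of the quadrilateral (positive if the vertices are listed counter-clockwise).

Apply the surveyor's formula: 2A = Σ (x_i·y_{i+1} − x_{i+1}·y_i), indices taken mod 4.
Cross-terms: -42, -53, -63, -70  ⇒  Σ = -228
Signed area = Σ/2 = -114 (negative ⇒ clockwise traversal).

-114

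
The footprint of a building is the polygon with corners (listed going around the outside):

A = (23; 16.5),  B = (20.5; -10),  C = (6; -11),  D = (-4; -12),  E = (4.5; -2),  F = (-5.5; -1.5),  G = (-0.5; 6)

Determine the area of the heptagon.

Apply the shoelace formula: 2A = Σ (x_i·y_{i+1} − x_{i+1}·y_i), indices taken mod 7.
A→B: (23)(-10) − (20.5)(16.5) = -568.25
B→C: (20.5)(-11) − (6)(-10) = -165.5
C→D: (6)(-12) − (-4)(-11) = -116
D→E: (-4)(-2) − (4.5)(-12) = 62
E→F: (4.5)(-1.5) − (-5.5)(-2) = -17.75
F→G: (-5.5)(6) − (-0.5)(-1.5) = -33.75
G→A: (-0.5)(16.5) − (23)(6) = -146.25
Σ = -985.5
Area = |Σ|/2 = 492.75.

492.75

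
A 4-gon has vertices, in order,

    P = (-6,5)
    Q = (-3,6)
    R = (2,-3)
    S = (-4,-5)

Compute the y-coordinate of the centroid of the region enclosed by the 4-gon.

2/9

Apply Gauss's area formula. First the cross-terms c_i = x_i·y_{i+1} − x_{i+1}·y_i:
  -21, -3, -22, -50  ⇒  2A = -96, A = -48.
Then Σ (y_i + y_{i+1})·c_i = -64, so ȳ = -64 / (6·(-48)) = 2/9.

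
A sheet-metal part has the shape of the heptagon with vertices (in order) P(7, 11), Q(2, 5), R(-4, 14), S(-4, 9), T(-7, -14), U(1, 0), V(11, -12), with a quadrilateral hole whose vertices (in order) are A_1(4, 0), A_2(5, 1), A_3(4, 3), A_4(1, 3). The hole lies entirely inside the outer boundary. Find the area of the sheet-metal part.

197.5

Outer boundary:
Apply the shoelace (surveyor's) formula: 2A = Σ (x_i·y_{i+1} − x_{i+1}·y_i), indices taken mod 7.
Σ = (13) + (48) + (20) + (119) + (14) + (-12) + (205) = 407
Area = |Σ|/2 = 203.5.
Hole:
Apply the shoelace formula: 2A = Σ (x_i·y_{i+1} − x_{i+1}·y_i), indices taken mod 4.
A_1→A_2: (4)(1) − (5)(0) = 4
A_2→A_3: (5)(3) − (4)(1) = 11
A_3→A_4: (4)(3) − (1)(3) = 9
A_4→A_1: (1)(0) − (4)(3) = -12
Σ = 12
Area = |Σ|/2 = 6.
Net area = 203.5 − 6 = 197.5.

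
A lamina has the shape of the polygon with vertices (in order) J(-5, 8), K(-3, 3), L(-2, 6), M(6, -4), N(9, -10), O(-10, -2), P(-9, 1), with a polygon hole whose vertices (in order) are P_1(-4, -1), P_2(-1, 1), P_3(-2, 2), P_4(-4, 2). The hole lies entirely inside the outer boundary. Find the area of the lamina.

Outer boundary:
Σ = (9) + (-12) + (-28) + (-24) + (-118) + (-28) + (-67) = -268
Area = |Σ|/2 = 134.
Hole:
Cross-terms: -5, 0, 4, 12  ⇒  Σ = 11
Area = |Σ|/2 = 5.5.
Net area = 134 − 5.5 = 128.5.

128.5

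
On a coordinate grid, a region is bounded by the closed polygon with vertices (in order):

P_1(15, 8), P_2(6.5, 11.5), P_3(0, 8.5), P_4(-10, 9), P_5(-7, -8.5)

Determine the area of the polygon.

240.125

Apply the surveyor's formula: 2A = Σ (x_i·y_{i+1} − x_{i+1}·y_i), indices taken mod 5.
Σ = (120.5) + (55.25) + (85) + (148) + (71.5) = 480.25
Area = |Σ|/2 = 240.125.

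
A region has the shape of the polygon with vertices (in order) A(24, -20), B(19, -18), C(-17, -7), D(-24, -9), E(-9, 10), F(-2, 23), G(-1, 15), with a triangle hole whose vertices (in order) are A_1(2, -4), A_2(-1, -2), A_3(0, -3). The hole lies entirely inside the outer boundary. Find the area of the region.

680

Outer boundary:
Cross-terms: -52, -439, -15, -321, -187, -7, -340  ⇒  Σ = -1361
Area = |Σ|/2 = 680.5.
Hole:
Apply Gauss's area formula: 2A = Σ (x_i·y_{i+1} − x_{i+1}·y_i), indices taken mod 3.
Σ = (-8) + (3) + (6) = 1
Area = |Σ|/2 = 0.5.
Net area = 680.5 − 0.5 = 680.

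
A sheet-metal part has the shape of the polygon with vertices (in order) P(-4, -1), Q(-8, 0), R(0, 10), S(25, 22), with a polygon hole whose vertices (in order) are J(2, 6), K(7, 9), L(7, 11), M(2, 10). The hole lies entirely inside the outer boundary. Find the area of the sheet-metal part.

122.5

Outer boundary:
Apply the shoelace formula: 2A = Σ (x_i·y_{i+1} − x_{i+1}·y_i), indices taken mod 4.
Σ = (-8) + (-80) + (-250) + (63) = -275
Area = |Σ|/2 = 137.5.
Hole:
Cross-terms: -24, 14, 48, -8  ⇒  Σ = 30
Area = |Σ|/2 = 15.
Net area = 137.5 − 15 = 122.5.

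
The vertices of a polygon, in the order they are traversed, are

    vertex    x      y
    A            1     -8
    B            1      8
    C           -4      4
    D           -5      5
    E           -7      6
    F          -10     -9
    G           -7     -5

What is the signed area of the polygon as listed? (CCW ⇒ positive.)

Apply the surveyor's formula: 2A = Σ (x_i·y_{i+1} − x_{i+1}·y_i), indices taken mod 7.
A→B: (1)(8) − (1)(-8) = 16
B→C: (1)(4) − (-4)(8) = 36
C→D: (-4)(5) − (-5)(4) = 0
D→E: (-5)(6) − (-7)(5) = 5
E→F: (-7)(-9) − (-10)(6) = 123
F→G: (-10)(-5) − (-7)(-9) = -13
G→A: (-7)(-8) − (1)(-5) = 61
Σ = 228
Signed area = Σ/2 = 114 (positive ⇒ counter-clockwise traversal).

114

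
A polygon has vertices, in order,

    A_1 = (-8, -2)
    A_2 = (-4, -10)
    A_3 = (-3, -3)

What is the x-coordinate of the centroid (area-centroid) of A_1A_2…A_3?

Apply the shoelace formula. First the cross-terms c_i = x_i·y_{i+1} − x_{i+1}·y_i:
  72, -18, -18  ⇒  2A = 36, A = 18.
Then Σ (x_i + x_{i+1})·c_i = -540, so x̄ = -540 / (6·18) = -5.

-5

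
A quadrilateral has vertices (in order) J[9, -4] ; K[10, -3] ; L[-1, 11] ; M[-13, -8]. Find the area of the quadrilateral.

197.5

Cross-terms: 13, 107, 151, 124  ⇒  Σ = 395
Area = |Σ|/2 = 197.5.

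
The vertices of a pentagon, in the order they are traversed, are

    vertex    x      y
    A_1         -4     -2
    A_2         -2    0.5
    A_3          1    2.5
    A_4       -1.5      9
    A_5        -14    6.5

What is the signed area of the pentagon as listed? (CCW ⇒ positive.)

85.75

Apply Gauss's area formula: 2A = Σ (x_i·y_{i+1} − x_{i+1}·y_i), indices taken mod 5.
Σ = (-6) + (-5.5) + (12.75) + (116.25) + (54) = 171.5
Signed area = Σ/2 = 85.75 (positive ⇒ counter-clockwise traversal).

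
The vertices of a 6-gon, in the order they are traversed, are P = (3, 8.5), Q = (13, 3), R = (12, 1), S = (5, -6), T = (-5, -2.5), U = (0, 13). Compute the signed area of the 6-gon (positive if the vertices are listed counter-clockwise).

-174

Σ = (-101.5) + (-23) + (-77) + (-42.5) + (-65) + (-39) = -348
Signed area = Σ/2 = -174 (negative ⇒ clockwise traversal).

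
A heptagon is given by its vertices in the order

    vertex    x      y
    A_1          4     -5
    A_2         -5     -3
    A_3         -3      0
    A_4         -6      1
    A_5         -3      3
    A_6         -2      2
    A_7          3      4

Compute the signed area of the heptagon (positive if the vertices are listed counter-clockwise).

Apply the shoelace (surveyor's) formula: 2A = Σ (x_i·y_{i+1} − x_{i+1}·y_i), indices taken mod 7.
Σ = (-37) + (-9) + (-3) + (-15) + (0) + (-14) + (-31) = -109
Signed area = Σ/2 = -54.5 (negative ⇒ clockwise traversal).

-54.5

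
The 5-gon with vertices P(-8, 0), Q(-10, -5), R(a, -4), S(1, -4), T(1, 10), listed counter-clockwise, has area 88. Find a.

Write out the shoelace sum; only the two edges meeting at R involve a:
2·Area = [((-10)·(-4) − a·(-5)) + (a·(-4) − 1·(-4))] + 134
       = 1·a + 178 = 176
⇒ a = -2.

-2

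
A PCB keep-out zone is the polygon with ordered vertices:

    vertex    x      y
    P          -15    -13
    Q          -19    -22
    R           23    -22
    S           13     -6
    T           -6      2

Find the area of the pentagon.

Apply the surveyor's formula: 2A = Σ (x_i·y_{i+1} − x_{i+1}·y_i), indices taken mod 5.
Cross-terms: 83, 924, 148, -10, 108  ⇒  Σ = 1253
Area = |Σ|/2 = 626.5.

626.5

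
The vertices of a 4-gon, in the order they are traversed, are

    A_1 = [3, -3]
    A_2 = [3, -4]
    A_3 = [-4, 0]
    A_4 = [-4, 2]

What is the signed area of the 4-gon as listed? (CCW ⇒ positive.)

-10.5

Apply the shoelace (surveyor's) formula: 2A = Σ (x_i·y_{i+1} − x_{i+1}·y_i), indices taken mod 4.
Σ = (-3) + (-16) + (-8) + (6) = -21
Signed area = Σ/2 = -10.5 (negative ⇒ clockwise traversal).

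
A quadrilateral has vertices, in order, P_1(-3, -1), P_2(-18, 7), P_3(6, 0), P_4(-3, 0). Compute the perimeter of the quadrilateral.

|P_1P_2| = √((-15)² + (8)²) = √289 = 17
|P_2P_3| = √((24)² + (-7)²) = √625 = 25
|P_3P_4| = √((-9)² + (0)²) = √81 = 9
|P_4P_1| = √((0)² + (-1)²) = √1 = 1
Perimeter = 17 + 25 + 9 + 1 = 52.

52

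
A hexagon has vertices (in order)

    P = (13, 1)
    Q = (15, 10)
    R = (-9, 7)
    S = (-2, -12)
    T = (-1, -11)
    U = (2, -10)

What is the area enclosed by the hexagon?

303

Apply the shoelace (surveyor's) formula: 2A = Σ (x_i·y_{i+1} − x_{i+1}·y_i), indices taken mod 6.
P→Q: (13)(10) − (15)(1) = 115
Q→R: (15)(7) − (-9)(10) = 195
R→S: (-9)(-12) − (-2)(7) = 122
S→T: (-2)(-11) − (-1)(-12) = 10
T→U: (-1)(-10) − (2)(-11) = 32
U→P: (2)(1) − (13)(-10) = 132
Σ = 606
Area = |Σ|/2 = 303.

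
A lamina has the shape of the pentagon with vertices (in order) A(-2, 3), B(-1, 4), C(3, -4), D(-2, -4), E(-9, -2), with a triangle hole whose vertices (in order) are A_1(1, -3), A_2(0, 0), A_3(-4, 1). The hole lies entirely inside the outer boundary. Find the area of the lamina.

42.5

Outer boundary:
Apply the shoelace formula: 2A = Σ (x_i·y_{i+1} − x_{i+1}·y_i), indices taken mod 5.
Σ = (-5) + (-8) + (-20) + (-32) + (-31) = -96
Area = |Σ|/2 = 48.
Hole:
Σ = (0) + (0) + (11) = 11
Area = |Σ|/2 = 5.5.
Net area = 48 − 5.5 = 42.5.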